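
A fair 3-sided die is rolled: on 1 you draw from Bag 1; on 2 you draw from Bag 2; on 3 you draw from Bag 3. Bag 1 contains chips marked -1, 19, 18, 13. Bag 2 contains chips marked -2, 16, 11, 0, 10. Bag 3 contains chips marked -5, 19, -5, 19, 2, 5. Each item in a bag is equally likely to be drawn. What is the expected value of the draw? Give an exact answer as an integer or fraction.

E[X | Bag 1] = (-1 + 19 + 18 + 13)/4 = 49/4
E[X | Bag 2] = (-2 + 16 + 11 + 0 + 10)/5 = 7
E[X | Bag 3] = (-5 + 19 − 5 + 19 + 2 + 5)/6 = 35/6
E[X] = (1/3)·49/4 + (1/3)·7 + (1/3)·35/6 = 301/36

301/36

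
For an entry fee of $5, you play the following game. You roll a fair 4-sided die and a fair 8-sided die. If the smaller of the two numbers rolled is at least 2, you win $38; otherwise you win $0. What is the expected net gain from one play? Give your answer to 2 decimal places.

E[payout] = (11/32)·0 + (21/32)·38 = 399/16
Expected profit = 399/16 − 5 = 319/16 ≈ $19.94

$19.94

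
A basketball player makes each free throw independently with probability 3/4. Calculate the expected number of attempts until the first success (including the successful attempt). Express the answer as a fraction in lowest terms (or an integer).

4/3

For a geometric distribution, E[trials] = 1/p = 1/(3/4) = 4/3.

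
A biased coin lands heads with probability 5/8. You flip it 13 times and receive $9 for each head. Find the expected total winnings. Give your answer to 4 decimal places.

$73.1250

E[#heads] = 13·5/8 = 65/8 (linearity over flips).
E[winnings] = 9·65/8 = 585/8.
≈ 73.1250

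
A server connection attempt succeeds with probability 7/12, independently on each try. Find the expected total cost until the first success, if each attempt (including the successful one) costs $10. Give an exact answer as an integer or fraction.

E[#attempts] = 1/p = 12/7; E[cost] = 10·12/7 = 120/7.

120/7 dollars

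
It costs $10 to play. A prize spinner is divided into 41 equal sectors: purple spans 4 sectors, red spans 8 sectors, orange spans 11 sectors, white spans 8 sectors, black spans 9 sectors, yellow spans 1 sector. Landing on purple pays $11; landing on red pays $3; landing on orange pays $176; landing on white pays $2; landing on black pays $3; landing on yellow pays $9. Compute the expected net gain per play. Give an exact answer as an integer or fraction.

1646/41 dollars

E[payout] = (4/41)·11 + (8/41)·3 + (11/41)·176 + (8/41)·2 + (9/41)·3 + (1/41)·9 = 2056/41
Expected profit = 2056/41 − 10 = 1646/41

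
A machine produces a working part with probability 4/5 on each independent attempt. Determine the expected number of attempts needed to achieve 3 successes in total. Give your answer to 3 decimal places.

By linearity (sum of 3 independent geometric waits), E[trials] = 3/p = 3/(4/5) = 15/4.
≈ 3.750

3.750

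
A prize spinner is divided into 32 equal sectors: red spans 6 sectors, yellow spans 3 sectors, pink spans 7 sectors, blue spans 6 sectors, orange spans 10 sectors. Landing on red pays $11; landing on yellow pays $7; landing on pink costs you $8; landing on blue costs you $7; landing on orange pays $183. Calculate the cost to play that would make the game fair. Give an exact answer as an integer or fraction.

E[payout] = (6/32)·11 + (3/32)·7 + (7/32)·(-8) + (6/32)·(-7) + (10/32)·183 = 1819/32
Fair fee = E[payout] = 1819/32

1819/32 dollars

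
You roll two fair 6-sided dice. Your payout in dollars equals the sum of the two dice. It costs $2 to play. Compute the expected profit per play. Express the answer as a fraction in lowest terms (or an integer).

Distribution of the sum of the two dice: 2 w.p. 1/36, 3 w.p. 1/18, 4 w.p. 1/12, 5 w.p. 1/9, 6 w.p. 5/36, 7 w.p. 1/6, …
E[payout] = (1/36)·2 + (1/18)·3 + (1/12)·4 + (1/9)·5 + (5/36)·6 + (1/6)·7 + (5/36)·8 + (1/9)·9 + (1/12)·10 + (1/18)·11 + (1/36)·12 = 7
Expected profit = 7 − 2 = 5

$5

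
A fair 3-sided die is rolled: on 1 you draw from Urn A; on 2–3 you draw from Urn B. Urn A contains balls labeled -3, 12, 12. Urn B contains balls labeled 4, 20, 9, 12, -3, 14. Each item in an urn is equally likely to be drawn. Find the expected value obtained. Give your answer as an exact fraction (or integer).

77/9

E[X | Urn A] = (-3 + 12 + 12)/3 = 7
E[X | Urn B] = (4 + 20 + 9 + 12 − 3 + 14)/6 = 28/3
E[X] = (1/3)·7 + (2/3)·28/3 = 77/9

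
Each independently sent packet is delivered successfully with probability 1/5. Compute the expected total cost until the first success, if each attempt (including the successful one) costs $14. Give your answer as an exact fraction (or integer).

E[#attempts] = 1/p = 5; E[cost] = 14·5 = 70.

$70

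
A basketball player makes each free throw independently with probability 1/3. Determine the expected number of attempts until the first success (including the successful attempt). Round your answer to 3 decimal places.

3.000

For a geometric distribution, E[trials] = 1/p = 1/(1/3) = 3.
≈ 3.000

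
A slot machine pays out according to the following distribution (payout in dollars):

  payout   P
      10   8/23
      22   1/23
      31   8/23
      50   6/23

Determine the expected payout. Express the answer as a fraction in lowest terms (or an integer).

650/23 dollars

E[X] = (8/23)·10 + (1/23)·22 + (8/23)·31 + (6/23)·50
     = 650/23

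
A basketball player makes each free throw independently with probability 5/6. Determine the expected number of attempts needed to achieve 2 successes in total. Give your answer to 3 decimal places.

2.400

By linearity (sum of 2 independent geometric waits), E[trials] = 2/p = 2/(5/6) = 12/5.
≈ 2.400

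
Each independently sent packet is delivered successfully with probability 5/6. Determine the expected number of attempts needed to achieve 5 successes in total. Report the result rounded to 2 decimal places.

By linearity (sum of 5 independent geometric waits), E[trials] = 5/p = 5/(5/6) = 6.
≈ 6.00

6.00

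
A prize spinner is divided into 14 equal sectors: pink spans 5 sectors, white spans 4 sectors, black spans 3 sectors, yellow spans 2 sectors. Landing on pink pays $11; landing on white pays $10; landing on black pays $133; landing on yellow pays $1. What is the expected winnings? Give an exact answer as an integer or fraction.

248/7 dollars

E[payout] = (5/14)·11 + (4/14)·10 + (3/14)·133 + (2/14)·1 = 248/7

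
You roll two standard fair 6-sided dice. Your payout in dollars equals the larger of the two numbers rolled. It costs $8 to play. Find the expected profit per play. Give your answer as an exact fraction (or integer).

Distribution of the larger of the two numbers rolled: 1 w.p. 1/36, 2 w.p. 1/12, 3 w.p. 5/36, 4 w.p. 7/36, 5 w.p. 1/4, 6 w.p. 11/36
E[payout] = (1/36)·1 + (1/12)·2 + (5/36)·3 + (7/36)·4 + (1/4)·5 + (11/36)·6 = 161/36
Expected profit = 161/36 − 8 = -127/36

-127/36 dollars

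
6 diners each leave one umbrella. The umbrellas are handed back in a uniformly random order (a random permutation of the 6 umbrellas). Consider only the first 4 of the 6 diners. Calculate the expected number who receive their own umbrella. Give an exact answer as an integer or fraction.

2/3

Let Xᵢ = 1 if person i gets their own umbrella. For each i, P(Xᵢ=1) = 1/6.
By linearity of expectation, E[X₁+…+X_4] = 4·(1/6) = 2/3.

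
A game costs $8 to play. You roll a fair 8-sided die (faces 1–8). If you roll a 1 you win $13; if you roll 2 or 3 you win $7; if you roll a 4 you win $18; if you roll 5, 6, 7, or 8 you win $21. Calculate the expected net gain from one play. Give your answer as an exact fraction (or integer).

65/8 dollars

E[payout] = (1/4)·7 + (1/8)·13 + (1/8)·18 + (1/2)·21 = 129/8
Expected profit = 129/8 − 8 = 65/8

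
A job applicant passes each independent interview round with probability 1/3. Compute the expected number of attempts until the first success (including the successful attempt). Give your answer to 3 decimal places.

3.000

For a geometric distribution, E[trials] = 1/p = 1/(1/3) = 3.
≈ 3.000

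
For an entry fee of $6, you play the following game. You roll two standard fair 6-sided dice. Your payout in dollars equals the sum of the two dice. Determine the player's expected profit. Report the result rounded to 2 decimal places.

Distribution of the sum of the two dice: 2 w.p. 1/36, 3 w.p. 1/18, 4 w.p. 1/12, 5 w.p. 1/9, 6 w.p. 5/36, 7 w.p. 1/6, …
E[payout] = (1/36)·2 + (1/18)·3 + (1/12)·4 + (1/9)·5 + (5/36)·6 + (1/6)·7 + (5/36)·8 + (1/9)·9 + (1/12)·10 + (1/18)·11 + (1/36)·12 = 7
Expected profit = 7 − 6 = 1 ≈ $1.00

$1.00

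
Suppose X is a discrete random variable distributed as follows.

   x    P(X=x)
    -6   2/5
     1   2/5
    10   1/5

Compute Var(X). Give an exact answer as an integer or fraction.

E[X] = (2/5)·(-6) + (2/5)·1 + (1/5)·10 = 0
E[X²] = (2/5)·36 + (2/5)·1 + (1/5)·100 = 174/5
Var(X) = 174/5 − (0)² = 174/5

174/5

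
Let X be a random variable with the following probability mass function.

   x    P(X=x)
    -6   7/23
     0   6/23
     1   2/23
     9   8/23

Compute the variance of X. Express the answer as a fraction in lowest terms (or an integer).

E[X] = (7/23)·(-6) + (6/23)·0 + (2/23)·1 + (8/23)·9 = 32/23
E[X²] = (7/23)·36 + (6/23)·0 + (2/23)·1 + (8/23)·81 = 902/23
Var(X) = 902/23 − (32/23)² = 19722/529

19722/529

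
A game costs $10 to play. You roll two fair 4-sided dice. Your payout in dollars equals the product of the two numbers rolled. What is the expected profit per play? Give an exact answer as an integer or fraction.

-15/4 dollars

Distribution of the product of the two numbers rolled: 1 w.p. 1/16, 2 w.p. 1/8, 3 w.p. 1/8, 4 w.p. 3/16, 6 w.p. 1/8, 8 w.p. 1/8, …
E[payout] = (1/16)·1 + (1/8)·2 + (1/8)·3 + (3/16)·4 + (1/8)·6 + (1/8)·8 + (1/16)·9 + (1/8)·12 + (1/16)·16 = 25/4
Expected profit = 25/4 − 10 = -15/4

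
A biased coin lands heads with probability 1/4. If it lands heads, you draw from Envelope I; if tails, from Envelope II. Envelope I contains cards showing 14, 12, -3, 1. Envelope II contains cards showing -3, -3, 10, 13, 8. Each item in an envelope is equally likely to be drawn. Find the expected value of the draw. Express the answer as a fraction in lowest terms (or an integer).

E[X | Envelope I] = (14 + 12 − 3 + 1)/4 = 6
E[X | Envelope II] = (-3 − 3 + 10 + 13 + 8)/5 = 5
E[X] = (1/4)·6 + (3/4)·5 = 21/4

21/4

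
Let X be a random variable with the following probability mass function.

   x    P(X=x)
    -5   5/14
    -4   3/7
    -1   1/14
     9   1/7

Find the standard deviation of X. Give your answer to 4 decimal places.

E[X] = -16/7, E[X²] = 192/7
Var(X) = E[X²] − (E[X])² = 192/7 − 256/49 = 1088/49
SD(X) = √(1088/49) ≈ 4.7121

4.7121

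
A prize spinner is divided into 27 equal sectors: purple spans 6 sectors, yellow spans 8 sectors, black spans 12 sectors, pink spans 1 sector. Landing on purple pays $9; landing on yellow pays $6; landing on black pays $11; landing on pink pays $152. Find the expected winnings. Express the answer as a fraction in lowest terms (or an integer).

E[payout] = (6/27)·9 + (8/27)·6 + (12/27)·11 + (1/27)·152 = 386/27

386/27 dollars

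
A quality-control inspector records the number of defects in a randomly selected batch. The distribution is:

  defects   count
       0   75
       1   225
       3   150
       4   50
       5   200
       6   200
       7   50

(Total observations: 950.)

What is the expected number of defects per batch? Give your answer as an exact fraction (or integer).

137/38

Total = 950, so P(defects=0) = 75/950, etc.
E[X] = (3/38)·0 + (9/38)·1 + (3/19)·3 + (1/19)·4 + (4/19)·5 + (4/19)·6 + (1/19)·7
     = 137/38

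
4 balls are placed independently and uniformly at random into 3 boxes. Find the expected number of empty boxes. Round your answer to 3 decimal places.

Let Xⱼ=1 if box j is empty. P(Xⱼ=1) = ((3-1)/3)^4 = 16/81.
By linearity, E[#empty] = 3·16/81 = 16/27.
≈ 0.593

0.593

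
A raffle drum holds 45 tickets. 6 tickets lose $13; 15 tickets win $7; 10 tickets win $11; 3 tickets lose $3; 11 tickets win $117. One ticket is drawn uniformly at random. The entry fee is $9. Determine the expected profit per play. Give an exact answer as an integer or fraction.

202/9 dollars

E[payout] = (6/45)·(-13) + (15/45)·7 + (10/45)·11 + (3/45)·(-3) + (11/45)·117 = 283/9
Expected profit = 283/9 − 9 = 202/9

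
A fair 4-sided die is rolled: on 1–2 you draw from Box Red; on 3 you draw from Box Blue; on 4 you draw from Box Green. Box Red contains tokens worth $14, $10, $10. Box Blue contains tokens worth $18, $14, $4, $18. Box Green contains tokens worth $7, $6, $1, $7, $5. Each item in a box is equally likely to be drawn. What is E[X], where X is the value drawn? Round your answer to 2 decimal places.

E[X | Box Red] = (14 + 10 + 10)/3 = 34/3
E[X | Box Blue] = (18 + 14 + 4 + 18)/4 = 27/2
E[X | Box Green] = (7 + 6 + 1 + 7 + 5)/5 = 26/5
E[X] = (1/2)·34/3 + (1/4)·27/2 + (1/4)·26/5 = 1241/120 ≈ 10.34

$10.34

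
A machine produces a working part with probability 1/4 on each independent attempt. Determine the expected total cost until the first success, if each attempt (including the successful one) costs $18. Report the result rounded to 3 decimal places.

$72.000

E[#attempts] = 1/p = 4; E[cost] = 18·4 = 72.
≈ 72.000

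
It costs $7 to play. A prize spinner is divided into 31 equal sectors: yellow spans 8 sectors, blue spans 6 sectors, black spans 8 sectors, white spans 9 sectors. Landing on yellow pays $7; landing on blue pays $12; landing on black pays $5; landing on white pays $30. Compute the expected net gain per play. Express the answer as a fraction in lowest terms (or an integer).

E[payout] = (8/31)·7 + (6/31)·12 + (8/31)·5 + (9/31)·30 = 438/31
Expected profit = 438/31 − 7 = 221/31

221/31 dollars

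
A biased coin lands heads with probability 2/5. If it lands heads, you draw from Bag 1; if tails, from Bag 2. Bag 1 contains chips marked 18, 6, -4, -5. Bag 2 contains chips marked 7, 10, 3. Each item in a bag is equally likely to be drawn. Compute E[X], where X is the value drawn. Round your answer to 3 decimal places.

E[X | Bag 1] = (18 + 6 − 4 − 5)/4 = 15/4
E[X | Bag 2] = (7 + 10 + 3)/3 = 20/3
E[X] = (2/5)·15/4 + (3/5)·20/3 = 11/2 ≈ 5.500

5.500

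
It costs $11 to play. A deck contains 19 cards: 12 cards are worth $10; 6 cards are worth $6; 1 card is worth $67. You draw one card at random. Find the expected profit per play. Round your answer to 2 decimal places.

E[payout] = (12/19)·10 + (6/19)·6 + (1/19)·67 = 223/19
Expected profit = 223/19 − 11 = 14/19 ≈ $0.74

$0.74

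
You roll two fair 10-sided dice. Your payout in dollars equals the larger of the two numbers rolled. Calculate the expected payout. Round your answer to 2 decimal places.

Distribution of the larger of the two numbers rolled: 1 w.p. 1/100, 2 w.p. 3/100, 3 w.p. 1/20, 4 w.p. 7/100, 5 w.p. 9/100, 6 w.p. 11/100, …
E[payout] = (1/100)·1 + (3/100)·2 + (1/20)·3 + (7/100)·4 + (9/100)·5 + (11/100)·6 + (13/100)·7 + (3/20)·8 + (17/100)·9 + (19/100)·10 = 143/20
≈ $7.15

$7.15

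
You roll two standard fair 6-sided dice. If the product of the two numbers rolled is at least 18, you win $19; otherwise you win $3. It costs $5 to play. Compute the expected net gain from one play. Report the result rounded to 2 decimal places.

E[payout] = (13/18)·3 + (5/18)·19 = 67/9
Expected profit = 67/9 − 5 = 22/9 ≈ $2.44

$2.44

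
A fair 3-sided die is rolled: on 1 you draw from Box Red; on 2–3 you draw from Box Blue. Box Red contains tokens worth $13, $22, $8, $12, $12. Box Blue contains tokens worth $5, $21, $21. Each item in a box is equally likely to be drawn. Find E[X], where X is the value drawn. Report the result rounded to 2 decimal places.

E[X | Box Red] = (13 + 22 + 8 + 12 + 12)/5 = 67/5
E[X | Box Blue] = (5 + 21 + 21)/3 = 47/3
E[X] = (1/3)·67/5 + (2/3)·47/3 = 671/45 ≈ 14.91

$14.91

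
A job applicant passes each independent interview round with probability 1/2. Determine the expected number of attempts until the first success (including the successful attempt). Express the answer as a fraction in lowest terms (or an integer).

2

For a geometric distribution, E[trials] = 1/p = 1/(1/2) = 2.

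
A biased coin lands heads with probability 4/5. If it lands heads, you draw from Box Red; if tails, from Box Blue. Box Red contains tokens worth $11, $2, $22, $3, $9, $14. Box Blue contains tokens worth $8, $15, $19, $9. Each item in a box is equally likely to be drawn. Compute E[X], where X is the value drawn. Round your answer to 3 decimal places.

E[X | Box Red] = (11 + 2 + 22 + 3 + 9 + 14)/6 = 61/6
E[X | Box Blue] = (8 + 15 + 19 + 9)/4 = 51/4
E[X] = (4/5)·61/6 + (1/5)·51/4 = 641/60 ≈ 10.683

$10.683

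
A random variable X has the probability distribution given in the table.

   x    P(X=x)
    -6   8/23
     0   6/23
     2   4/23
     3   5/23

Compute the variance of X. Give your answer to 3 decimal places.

E[X] = (8/23)·(-6) + (6/23)·0 + (4/23)·2 + (5/23)·3 = -25/23
E[X²] = (8/23)·36 + (6/23)·0 + (4/23)·4 + (5/23)·9 = 349/23
Var(X) = 349/23 − (-25/23)² = 7402/529 ≈ 13.992

13.992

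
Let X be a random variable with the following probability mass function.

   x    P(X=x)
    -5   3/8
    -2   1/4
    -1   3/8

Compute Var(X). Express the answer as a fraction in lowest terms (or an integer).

E[X] = (3/8)·(-5) + (1/4)·(-2) + (3/8)·(-1) = -11/4
E[X²] = (3/8)·25 + (1/4)·4 + (3/8)·1 = 43/4
Var(X) = 43/4 − (-11/4)² = 51/16

51/16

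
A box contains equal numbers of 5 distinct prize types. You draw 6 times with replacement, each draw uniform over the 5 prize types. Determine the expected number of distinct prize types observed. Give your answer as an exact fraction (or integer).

Let Xⱼ=1 if type j appears at least once. P(Xⱼ=1) = 1 − ((5−1)/5)^6 = 11529/15625.
E[#distinct] = 5·11529/15625 = 11529/3125.

11529/3125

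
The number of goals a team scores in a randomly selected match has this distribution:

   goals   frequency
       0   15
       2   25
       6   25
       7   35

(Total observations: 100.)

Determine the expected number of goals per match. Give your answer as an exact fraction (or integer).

Total = 100, so P(goals=0) = 15/100, etc.
E[X] = (3/20)·0 + (1/4)·2 + (1/4)·6 + (7/20)·7
     = 89/20

89/20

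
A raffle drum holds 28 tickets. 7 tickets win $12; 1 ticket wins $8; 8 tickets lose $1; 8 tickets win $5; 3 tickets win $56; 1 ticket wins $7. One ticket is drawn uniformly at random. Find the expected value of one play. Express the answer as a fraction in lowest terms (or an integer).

E[payout] = (7/28)·12 + (1/28)·8 + (8/28)·(-1) + (8/28)·5 + (3/28)·56 + (1/28)·7 = 299/28

299/28 dollars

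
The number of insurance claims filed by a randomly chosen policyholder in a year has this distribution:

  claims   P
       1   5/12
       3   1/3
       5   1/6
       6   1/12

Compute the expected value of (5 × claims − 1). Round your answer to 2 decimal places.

E[5x-1] = (5/12)·4 + (1/3)·14 + (1/6)·24 + (1/12)·29
     = 51/4 ≈ 12.75

12.75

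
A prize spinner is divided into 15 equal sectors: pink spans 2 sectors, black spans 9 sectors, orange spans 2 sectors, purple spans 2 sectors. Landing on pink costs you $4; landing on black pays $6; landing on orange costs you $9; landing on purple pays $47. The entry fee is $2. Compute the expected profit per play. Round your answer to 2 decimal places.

E[payout] = (2/15)·(-4) + (9/15)·6 + (2/15)·(-9) + (2/15)·47 = 122/15
Expected profit = 122/15 − 2 = 92/15 ≈ $6.13

$6.13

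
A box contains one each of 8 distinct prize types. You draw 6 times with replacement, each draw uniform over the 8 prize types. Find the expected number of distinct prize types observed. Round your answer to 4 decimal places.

4.4096

Let Xⱼ=1 if type j appears at least once. P(Xⱼ=1) = 1 − ((8−1)/8)^6 = 144495/262144.
E[#distinct] = 8·144495/262144 = 144495/32768.
≈ 4.4096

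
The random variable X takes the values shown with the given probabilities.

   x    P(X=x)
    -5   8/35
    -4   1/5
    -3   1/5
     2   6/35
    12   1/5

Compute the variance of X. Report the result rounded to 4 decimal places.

40.1600

E[X] = (8/35)·(-5) + (1/5)·(-4) + (1/5)·(-3) + (6/35)·2 + (1/5)·12 = 1/5
E[X²] = (8/35)·25 + (1/5)·16 + (1/5)·9 + (6/35)·4 + (1/5)·144 = 201/5
Var(X) = 201/5 − (1/5)² = 1004/25 ≈ 40.1600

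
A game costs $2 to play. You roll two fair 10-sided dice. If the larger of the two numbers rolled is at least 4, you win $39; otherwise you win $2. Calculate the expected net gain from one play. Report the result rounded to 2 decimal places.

E[payout] = (9/100)·2 + (91/100)·39 = 3567/100
Expected profit = 3567/100 − 2 = 3367/100 ≈ $33.67

$33.67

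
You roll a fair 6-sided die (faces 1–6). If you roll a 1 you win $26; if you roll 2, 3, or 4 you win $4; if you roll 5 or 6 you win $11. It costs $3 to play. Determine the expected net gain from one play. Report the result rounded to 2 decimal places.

$7.00

E[payout] = (1/2)·4 + (1/3)·11 + (1/6)·26 = 10
Expected profit = 10 − 3 = 7 ≈ $7.00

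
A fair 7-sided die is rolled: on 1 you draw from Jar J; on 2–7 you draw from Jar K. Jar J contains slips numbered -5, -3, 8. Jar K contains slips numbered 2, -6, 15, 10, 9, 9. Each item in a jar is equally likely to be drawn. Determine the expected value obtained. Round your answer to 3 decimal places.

E[X | Jar J] = (-5 − 3 + 8)/3 = 0
E[X | Jar K] = (2 − 6 + 15 + 10 + 9 + 9)/6 = 13/2
E[X] = (1/7)·0 + (6/7)·13/2 = 39/7 ≈ 5.571

5.571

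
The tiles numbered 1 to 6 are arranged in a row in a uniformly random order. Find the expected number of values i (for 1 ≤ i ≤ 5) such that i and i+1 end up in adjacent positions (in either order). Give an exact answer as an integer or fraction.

5/3

For each i ∈ {1,…,5}, let Xᵢ = 1 if i and i+1 are adjacent. P(Xᵢ=1) = 2·(6−1)!/6! = 2/6.
By linearity, E[ΣXᵢ] = (5)·(2/6) = 5/3.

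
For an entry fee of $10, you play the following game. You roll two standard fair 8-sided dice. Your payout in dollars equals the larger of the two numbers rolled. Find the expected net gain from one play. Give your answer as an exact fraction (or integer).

Distribution of the larger of the two numbers rolled: 1 w.p. 1/64, 2 w.p. 3/64, 3 w.p. 5/64, 4 w.p. 7/64, 5 w.p. 9/64, 6 w.p. 11/64, …
E[payout] = (1/64)·1 + (3/64)·2 + (5/64)·3 + (7/64)·4 + (9/64)·5 + (11/64)·6 + (13/64)·7 + (15/64)·8 = 93/16
Expected profit = 93/16 − 10 = -67/16

-67/16 dollars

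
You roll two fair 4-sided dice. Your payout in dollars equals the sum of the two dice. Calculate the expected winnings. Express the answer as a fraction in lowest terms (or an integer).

Distribution of the sum of the two dice: 2 w.p. 1/16, 3 w.p. 1/8, 4 w.p. 3/16, 5 w.p. 1/4, 6 w.p. 3/16, 7 w.p. 1/8, …
E[payout] = (1/16)·2 + (1/8)·3 + (3/16)·4 + (1/4)·5 + (3/16)·6 + (1/8)·7 + (1/16)·8 = 5

$5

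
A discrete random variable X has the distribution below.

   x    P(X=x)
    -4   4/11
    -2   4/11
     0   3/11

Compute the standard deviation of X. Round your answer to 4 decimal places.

E[X] = -24/11, E[X²] = 80/11
Var(X) = E[X²] − (E[X])² = 80/11 − 576/121 = 304/121
SD(X) = √(304/121) ≈ 1.5851

1.5851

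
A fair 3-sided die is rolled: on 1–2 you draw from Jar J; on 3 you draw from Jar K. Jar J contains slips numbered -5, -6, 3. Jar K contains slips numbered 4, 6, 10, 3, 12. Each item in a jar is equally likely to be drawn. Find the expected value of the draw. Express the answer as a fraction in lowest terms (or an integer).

5/9

E[X | Jar J] = (-5 − 6 + 3)/3 = -8/3
E[X | Jar K] = (4 + 6 + 10 + 3 + 12)/5 = 7
E[X] = (2/3)·(-8/3) + (1/3)·7 = 5/9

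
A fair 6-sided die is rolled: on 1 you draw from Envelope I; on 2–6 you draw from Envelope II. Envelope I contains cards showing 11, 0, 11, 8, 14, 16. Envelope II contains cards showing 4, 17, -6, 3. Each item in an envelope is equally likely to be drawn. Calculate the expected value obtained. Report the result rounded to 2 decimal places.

5.42

E[X | Envelope I] = (11 + 0 + 11 + 8 + 14 + 16)/6 = 10
E[X | Envelope II] = (4 + 17 − 6 + 3)/4 = 9/2
E[X] = (1/6)·10 + (5/6)·9/2 = 65/12 ≈ 5.42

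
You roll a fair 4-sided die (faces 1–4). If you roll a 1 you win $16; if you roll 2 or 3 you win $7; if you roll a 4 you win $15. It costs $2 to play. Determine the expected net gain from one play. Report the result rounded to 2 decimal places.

$9.25

E[payout] = (1/2)·7 + (1/4)·15 + (1/4)·16 = 45/4
Expected profit = 45/4 − 2 = 37/4 ≈ $9.25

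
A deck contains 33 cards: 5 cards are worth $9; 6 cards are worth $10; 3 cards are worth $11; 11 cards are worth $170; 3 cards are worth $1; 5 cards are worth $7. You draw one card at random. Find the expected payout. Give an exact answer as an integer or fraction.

E[payout] = (5/33)·9 + (6/33)·10 + (3/33)·11 + (11/33)·170 + (3/33)·1 + (5/33)·7 = 62

$62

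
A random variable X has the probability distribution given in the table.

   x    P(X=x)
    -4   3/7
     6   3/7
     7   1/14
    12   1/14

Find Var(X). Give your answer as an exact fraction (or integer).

E[X] = (3/7)·(-4) + (3/7)·6 + (1/14)·7 + (1/14)·12 = 31/14
E[X²] = (3/7)·16 + (3/7)·36 + (1/14)·49 + (1/14)·144 = 505/14
Var(X) = 505/14 − (31/14)² = 6109/196

6109/196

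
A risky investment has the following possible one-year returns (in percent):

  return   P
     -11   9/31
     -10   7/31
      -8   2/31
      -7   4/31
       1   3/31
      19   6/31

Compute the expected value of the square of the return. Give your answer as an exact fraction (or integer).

E[X²] = (9/31)·121 + (7/31)·100 + (2/31)·64 + (4/31)·49 + (3/31)·1 + (6/31)·361
     = 4282/31

4282/31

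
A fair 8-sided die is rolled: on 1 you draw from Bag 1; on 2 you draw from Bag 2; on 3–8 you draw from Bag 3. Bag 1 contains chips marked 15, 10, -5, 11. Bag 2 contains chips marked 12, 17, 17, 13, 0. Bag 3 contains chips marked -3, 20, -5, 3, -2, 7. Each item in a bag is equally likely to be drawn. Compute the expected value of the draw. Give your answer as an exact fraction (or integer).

791/160

E[X | Bag 1] = (15 + 10 − 5 + 11)/4 = 31/4
E[X | Bag 2] = (12 + 17 + 17 + 13 + 0)/5 = 59/5
E[X | Bag 3] = (-3 + 20 − 5 + 3 − 2 + 7)/6 = 10/3
E[X] = (1/8)·31/4 + (1/8)·59/5 + (3/4)·10/3 = 791/160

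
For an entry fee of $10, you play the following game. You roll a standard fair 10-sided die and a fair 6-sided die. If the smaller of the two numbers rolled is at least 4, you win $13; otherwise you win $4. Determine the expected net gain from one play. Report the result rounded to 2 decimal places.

-$2.85

E[payout] = (13/20)·4 + (7/20)·13 = 143/20
Expected profit = 143/20 − 10 = -57/20 ≈ -$2.85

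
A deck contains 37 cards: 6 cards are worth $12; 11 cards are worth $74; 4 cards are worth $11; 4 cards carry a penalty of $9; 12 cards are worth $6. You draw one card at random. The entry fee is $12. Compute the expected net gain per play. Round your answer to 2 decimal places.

$14.11

E[payout] = (6/37)·12 + (11/37)·74 + (4/37)·11 + (4/37)·(-9) + (12/37)·6 = 966/37
Expected profit = 966/37 − 12 = 522/37 ≈ $14.11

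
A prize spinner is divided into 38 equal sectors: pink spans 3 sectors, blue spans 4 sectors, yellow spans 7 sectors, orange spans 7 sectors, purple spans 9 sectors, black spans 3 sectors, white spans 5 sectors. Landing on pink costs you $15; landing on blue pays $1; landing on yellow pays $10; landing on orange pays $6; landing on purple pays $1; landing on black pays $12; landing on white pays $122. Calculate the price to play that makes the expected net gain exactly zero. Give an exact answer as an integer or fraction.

363/19 dollars

E[payout] = (3/38)·(-15) + (4/38)·1 + (7/38)·10 + (7/38)·6 + (9/38)·1 + (3/38)·12 + (5/38)·122 = 363/19
Fair fee = E[payout] = 363/19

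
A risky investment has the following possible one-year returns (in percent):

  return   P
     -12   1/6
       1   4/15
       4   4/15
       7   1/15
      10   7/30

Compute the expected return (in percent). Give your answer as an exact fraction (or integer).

32/15

E[X] = (1/6)·(-12) + (4/15)·1 + (4/15)·4 + (1/15)·7 + (7/30)·10
     = 32/15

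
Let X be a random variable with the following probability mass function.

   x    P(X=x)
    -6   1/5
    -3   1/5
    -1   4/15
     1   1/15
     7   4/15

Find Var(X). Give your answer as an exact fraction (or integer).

E[X] = (1/5)·(-6) + (1/5)·(-3) + (4/15)·(-1) + (1/15)·1 + (4/15)·7 = -2/15
E[X²] = (1/5)·36 + (1/5)·9 + (4/15)·1 + (1/15)·1 + (4/15)·49 = 112/5
Var(X) = 112/5 − (-2/15)² = 5036/225

5036/225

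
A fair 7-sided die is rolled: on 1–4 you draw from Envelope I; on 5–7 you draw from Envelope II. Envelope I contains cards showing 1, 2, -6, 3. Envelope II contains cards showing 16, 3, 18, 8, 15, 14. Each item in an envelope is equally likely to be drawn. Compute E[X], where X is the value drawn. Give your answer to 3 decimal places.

5.286

E[X | Envelope I] = (1 + 2 − 6 + 3)/4 = 0
E[X | Envelope II] = (16 + 3 + 18 + 8 + 15 + 14)/6 = 37/3
E[X] = (4/7)·0 + (3/7)·37/3 = 37/7 ≈ 5.286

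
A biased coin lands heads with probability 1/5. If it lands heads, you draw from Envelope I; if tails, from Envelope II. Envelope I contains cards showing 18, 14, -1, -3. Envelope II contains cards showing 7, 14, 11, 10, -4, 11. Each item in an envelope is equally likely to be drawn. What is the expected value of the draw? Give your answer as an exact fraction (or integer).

119/15

E[X | Envelope I] = (18 + 14 − 1 − 3)/4 = 7
E[X | Envelope II] = (7 + 14 + 11 + 10 − 4 + 11)/6 = 49/6
E[X] = (1/5)·7 + (4/5)·49/6 = 119/15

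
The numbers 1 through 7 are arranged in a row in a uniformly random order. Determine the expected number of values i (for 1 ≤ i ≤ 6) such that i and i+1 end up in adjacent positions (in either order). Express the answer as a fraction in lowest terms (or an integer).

12/7

For each i ∈ {1,…,6}, let Xᵢ = 1 if i and i+1 are adjacent. P(Xᵢ=1) = 2·(7−1)!/7! = 2/7.
By linearity, E[ΣXᵢ] = (6)·(2/7) = 12/7.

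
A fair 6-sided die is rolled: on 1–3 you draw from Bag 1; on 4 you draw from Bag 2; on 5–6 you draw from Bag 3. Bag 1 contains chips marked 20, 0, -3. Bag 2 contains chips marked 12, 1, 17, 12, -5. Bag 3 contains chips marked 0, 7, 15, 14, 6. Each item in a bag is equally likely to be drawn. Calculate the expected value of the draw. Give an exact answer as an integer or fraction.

E[X | Bag 1] = (20 + 0 − 3)/3 = 17/3
E[X | Bag 2] = (12 + 1 + 17 + 12 − 5)/5 = 37/5
E[X | Bag 3] = (0 + 7 + 15 + 14 + 6)/5 = 42/5
E[X] = (1/2)·17/3 + (1/6)·37/5 + (1/3)·42/5 = 103/15

103/15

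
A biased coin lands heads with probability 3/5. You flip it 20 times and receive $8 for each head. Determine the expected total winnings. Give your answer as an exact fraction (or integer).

$96

E[#heads] = 20·3/5 = 12 (linearity over flips).
E[winnings] = 8·12 = 96.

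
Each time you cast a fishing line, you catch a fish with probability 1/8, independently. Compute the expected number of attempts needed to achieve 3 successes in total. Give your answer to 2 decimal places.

By linearity (sum of 3 independent geometric waits), E[trials] = 3/p = 3/(1/8) = 24.
≈ 24.00

24.00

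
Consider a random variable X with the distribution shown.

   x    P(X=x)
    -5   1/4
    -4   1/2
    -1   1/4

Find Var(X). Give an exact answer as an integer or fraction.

9/4

E[X] = (1/4)·(-5) + (1/2)·(-4) + (1/4)·(-1) = -7/2
E[X²] = (1/4)·25 + (1/2)·16 + (1/4)·1 = 29/2
Var(X) = 29/2 − (-7/2)² = 9/4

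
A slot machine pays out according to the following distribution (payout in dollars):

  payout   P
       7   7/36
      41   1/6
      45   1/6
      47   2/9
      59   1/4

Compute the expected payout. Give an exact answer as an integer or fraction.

368/9 dollars

E[X] = (7/36)·7 + (1/6)·41 + (1/6)·45 + (2/9)·47 + (1/4)·59
     = 368/9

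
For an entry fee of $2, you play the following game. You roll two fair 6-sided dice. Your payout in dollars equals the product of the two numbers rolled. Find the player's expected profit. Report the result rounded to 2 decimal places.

$10.25

Distribution of the product of the two numbers rolled: 1 w.p. 1/36, 2 w.p. 1/18, 3 w.p. 1/18, 4 w.p. 1/12, 5 w.p. 1/18, 6 w.p. 1/9, …
E[payout] = (1/36)·1 + (1/18)·2 + (1/18)·3 + (1/12)·4 + (1/18)·5 + (1/9)·6 + (1/18)·8 + (1/36)·9 + (1/18)·10 + (1/9)·12 + (1/18)·15 + (1/36)·16 + (1/18)·18 + (1/18)·20 + (1/18)·24 + (1/36)·25 + (1/18)·30 + (1/36)·36 = 49/4
Expected profit = 49/4 − 2 = 41/4 ≈ $10.25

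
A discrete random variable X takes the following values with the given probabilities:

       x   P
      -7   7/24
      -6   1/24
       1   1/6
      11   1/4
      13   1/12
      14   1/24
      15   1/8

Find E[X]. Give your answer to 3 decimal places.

E[X] = (7/24)·(-7) + (1/24)·(-6) + (1/6)·1 + (1/4)·11 + (1/12)·13 + (1/24)·14 + (1/8)·15
     = 25/6 ≈ 4.167

4.167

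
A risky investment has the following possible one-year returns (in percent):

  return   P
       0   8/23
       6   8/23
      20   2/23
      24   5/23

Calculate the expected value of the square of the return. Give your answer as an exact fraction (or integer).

3968/23

E[X²] = (8/23)·0 + (8/23)·36 + (2/23)·400 + (5/23)·576
     = 3968/23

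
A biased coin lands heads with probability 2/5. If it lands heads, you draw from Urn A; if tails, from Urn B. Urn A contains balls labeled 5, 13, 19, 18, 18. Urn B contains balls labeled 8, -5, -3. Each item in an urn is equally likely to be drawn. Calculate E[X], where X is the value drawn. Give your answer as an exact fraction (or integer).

146/25

E[X | Urn A] = (5 + 13 + 19 + 18 + 18)/5 = 73/5
E[X | Urn B] = (8 − 5 − 3)/3 = 0
E[X] = (2/5)·73/5 + (3/5)·0 = 146/25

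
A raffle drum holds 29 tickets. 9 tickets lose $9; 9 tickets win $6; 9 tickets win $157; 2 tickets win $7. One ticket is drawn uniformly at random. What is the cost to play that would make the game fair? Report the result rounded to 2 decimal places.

E[payout] = (9/29)·(-9) + (9/29)·6 + (9/29)·157 + (2/29)·7 = 1400/29
Fair fee = E[payout] = 1400/29 ≈ $48.28

$48.28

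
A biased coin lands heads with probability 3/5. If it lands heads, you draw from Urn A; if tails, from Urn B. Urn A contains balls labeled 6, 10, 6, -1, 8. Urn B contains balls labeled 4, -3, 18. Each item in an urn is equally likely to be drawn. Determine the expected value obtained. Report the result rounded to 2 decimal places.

E[X | Urn A] = (6 + 10 + 6 − 1 + 8)/5 = 29/5
E[X | Urn B] = (4 − 3 + 18)/3 = 19/3
E[X] = (3/5)·29/5 + (2/5)·19/3 = 451/75 ≈ 6.01

6.01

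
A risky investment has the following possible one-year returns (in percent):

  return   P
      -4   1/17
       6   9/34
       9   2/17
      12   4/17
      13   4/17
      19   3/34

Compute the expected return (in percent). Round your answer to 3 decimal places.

E[X] = (1/17)·(-4) + (9/34)·6 + (2/17)·9 + (4/17)·12 + (4/17)·13 + (3/34)·19
     = 339/34 ≈ 9.971

9.971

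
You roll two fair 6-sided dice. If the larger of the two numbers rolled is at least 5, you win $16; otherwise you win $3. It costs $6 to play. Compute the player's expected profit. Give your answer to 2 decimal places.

$4.22

E[payout] = (4/9)·3 + (5/9)·16 = 92/9
Expected profit = 92/9 − 6 = 38/9 ≈ $4.22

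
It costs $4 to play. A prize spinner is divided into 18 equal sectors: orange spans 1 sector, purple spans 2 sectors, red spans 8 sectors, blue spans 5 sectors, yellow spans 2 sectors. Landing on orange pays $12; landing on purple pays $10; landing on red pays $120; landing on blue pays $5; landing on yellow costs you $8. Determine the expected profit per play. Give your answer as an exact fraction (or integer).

E[payout] = (1/18)·12 + (2/18)·10 + (8/18)·120 + (5/18)·5 + (2/18)·(-8) = 1001/18
Expected profit = 1001/18 − 4 = 929/18

929/18 dollars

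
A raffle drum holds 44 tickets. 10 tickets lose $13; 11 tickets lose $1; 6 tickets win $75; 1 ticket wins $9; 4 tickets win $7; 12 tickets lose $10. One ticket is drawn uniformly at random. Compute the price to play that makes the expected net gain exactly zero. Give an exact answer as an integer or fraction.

E[payout] = (10/44)·(-13) + (11/44)·(-1) + (6/44)·75 + (1/44)·9 + (4/44)·7 + (12/44)·(-10) = 113/22
Fair fee = E[payout] = 113/22

113/22 dollars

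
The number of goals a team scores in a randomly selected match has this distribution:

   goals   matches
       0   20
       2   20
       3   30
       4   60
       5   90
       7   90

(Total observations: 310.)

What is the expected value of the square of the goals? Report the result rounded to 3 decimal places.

25.710

Total = 310, so P(goals=0) = 20/310, etc.
E[X²] = (2/31)·0 + (2/31)·4 + (3/31)·9 + (6/31)·16 + (9/31)·25 + (9/31)·49
     = 797/31 ≈ 25.710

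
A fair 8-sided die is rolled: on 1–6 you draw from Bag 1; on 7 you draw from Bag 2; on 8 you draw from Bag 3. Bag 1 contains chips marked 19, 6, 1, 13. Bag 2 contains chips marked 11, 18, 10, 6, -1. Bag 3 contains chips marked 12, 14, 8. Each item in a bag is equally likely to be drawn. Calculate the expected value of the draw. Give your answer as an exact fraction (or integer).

E[X | Bag 1] = (19 + 6 + 1 + 13)/4 = 39/4
E[X | Bag 2] = (11 + 18 + 10 + 6 − 1)/5 = 44/5
E[X | Bag 3] = (12 + 14 + 8)/3 = 34/3
E[X] = (3/4)·39/4 + (1/8)·44/5 + (1/8)·34/3 = 2359/240

2359/240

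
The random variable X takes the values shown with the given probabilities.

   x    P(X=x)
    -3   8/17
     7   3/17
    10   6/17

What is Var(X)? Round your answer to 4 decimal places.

E[X] = (8/17)·(-3) + (3/17)·7 + (6/17)·10 = 57/17
E[X²] = (8/17)·9 + (3/17)·49 + (6/17)·100 = 819/17
Var(X) = 819/17 − (57/17)² = 10674/289 ≈ 36.9343

36.9343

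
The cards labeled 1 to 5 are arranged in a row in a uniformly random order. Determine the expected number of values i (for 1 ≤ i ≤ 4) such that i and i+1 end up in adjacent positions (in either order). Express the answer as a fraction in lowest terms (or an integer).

8/5

For each i ∈ {1,…,4}, let Xᵢ = 1 if i and i+1 are adjacent. P(Xᵢ=1) = 2·(5−1)!/5! = 2/5.
By linearity, E[ΣXᵢ] = (4)·(2/5) = 8/5.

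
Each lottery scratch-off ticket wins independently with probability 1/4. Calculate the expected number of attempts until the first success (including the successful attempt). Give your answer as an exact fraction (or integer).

For a geometric distribution, E[trials] = 1/p = 1/(1/4) = 4.

4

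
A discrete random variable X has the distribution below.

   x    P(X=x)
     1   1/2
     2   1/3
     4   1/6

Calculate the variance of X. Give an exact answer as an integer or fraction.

E[X] = (1/2)·1 + (1/3)·2 + (1/6)·4 = 11/6
E[X²] = (1/2)·1 + (1/3)·4 + (1/6)·16 = 9/2
Var(X) = 9/2 − (11/6)² = 41/36

41/36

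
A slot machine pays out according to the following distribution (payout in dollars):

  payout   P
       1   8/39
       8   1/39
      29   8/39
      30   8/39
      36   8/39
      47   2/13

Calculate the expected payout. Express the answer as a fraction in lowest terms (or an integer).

E[X] = (8/39)·1 + (1/39)·8 + (8/39)·29 + (8/39)·30 + (8/39)·36 + (2/13)·47
     = 1058/39

1058/39 dollars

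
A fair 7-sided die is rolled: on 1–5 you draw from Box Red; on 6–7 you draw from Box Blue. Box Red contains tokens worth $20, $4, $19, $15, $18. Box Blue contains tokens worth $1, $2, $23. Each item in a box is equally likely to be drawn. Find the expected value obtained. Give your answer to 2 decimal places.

E[X | Box Red] = (20 + 4 + 19 + 15 + 18)/5 = 76/5
E[X | Box Blue] = (1 + 2 + 23)/3 = 26/3
E[X] = (5/7)·76/5 + (2/7)·26/3 = 40/3 ≈ 13.33

$13.33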